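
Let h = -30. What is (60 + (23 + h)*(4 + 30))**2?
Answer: 31684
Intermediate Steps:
(60 + (23 + h)*(4 + 30))**2 = (60 + (23 - 30)*(4 + 30))**2 = (60 - 7*34)**2 = (60 - 238)**2 = (-178)**2 = 31684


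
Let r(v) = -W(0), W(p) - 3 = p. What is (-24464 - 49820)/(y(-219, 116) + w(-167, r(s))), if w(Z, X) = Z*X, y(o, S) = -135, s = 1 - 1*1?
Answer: -37142/183 ≈ -202.96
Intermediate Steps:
W(p) = 3 + p
s = 0 (s = 1 - 1 = 0)
r(v) = -3 (r(v) = -(3 + 0) = -1*3 = -3)
w(Z, X) = X*Z
(-24464 - 49820)/(y(-219, 116) + w(-167, r(s))) = (-24464 - 49820)/(-135 - 3*(-167)) = -74284/(-135 + 501) = -74284/366 = -74284*1/366 = -37142/183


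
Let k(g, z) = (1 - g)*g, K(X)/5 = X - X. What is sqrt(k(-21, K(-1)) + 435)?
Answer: 3*I*sqrt(3) ≈ 5.1962*I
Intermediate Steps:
K(X) = 0 (K(X) = 5*(X - X) = 5*0 = 0)
k(g, z) = g*(1 - g)
sqrt(k(-21, K(-1)) + 435) = sqrt(-21*(1 - 1*(-21)) + 435) = sqrt(-21*(1 + 21) + 435) = sqrt(-21*22 + 435) = sqrt(-462 + 435) = sqrt(-27) = 3*I*sqrt(3)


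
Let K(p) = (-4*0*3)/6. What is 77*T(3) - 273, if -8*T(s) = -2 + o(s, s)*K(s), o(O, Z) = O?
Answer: -1015/4 ≈ -253.75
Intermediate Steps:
K(p) = 0 (K(p) = (0*3)*(1/6) = 0*(1/6) = 0)
T(s) = 1/4 (T(s) = -(-2 + s*0)/8 = -(-2 + 0)/8 = -1/8*(-2) = 1/4)
77*T(3) - 273 = 77*(1/4) - 273 = 77/4 - 273 = -1015/4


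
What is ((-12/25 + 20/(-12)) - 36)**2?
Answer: 8185321/5625 ≈ 1455.2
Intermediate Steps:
((-12/25 + 20/(-12)) - 36)**2 = ((-12*1/25 + 20*(-1/12)) - 36)**2 = ((-12/25 - 5/3) - 36)**2 = (-161/75 - 36)**2 = (-2861/75)**2 = 8185321/5625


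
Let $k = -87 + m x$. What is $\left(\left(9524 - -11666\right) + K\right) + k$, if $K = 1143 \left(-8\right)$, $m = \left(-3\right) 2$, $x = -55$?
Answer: $12289$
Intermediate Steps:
$m = -6$
$k = 243$ ($k = -87 - -330 = -87 + 330 = 243$)
$K = -9144$
$\left(\left(9524 - -11666\right) + K\right) + k = \left(\left(9524 - -11666\right) - 9144\right) + 243 = \left(\left(9524 + 11666\right) - 9144\right) + 243 = \left(21190 - 9144\right) + 243 = 12046 + 243 = 12289$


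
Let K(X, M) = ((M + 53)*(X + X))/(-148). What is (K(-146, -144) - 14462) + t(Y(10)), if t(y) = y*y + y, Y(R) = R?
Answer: -537667/37 ≈ -14532.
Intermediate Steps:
t(y) = y + y**2 (t(y) = y**2 + y = y + y**2)
K(X, M) = -X*(53 + M)/74 (K(X, M) = ((53 + M)*(2*X))*(-1/148) = (2*X*(53 + M))*(-1/148) = -X*(53 + M)/74)
(K(-146, -144) - 14462) + t(Y(10)) = (-1/74*(-146)*(53 - 144) - 14462) + 10*(1 + 10) = (-1/74*(-146)*(-91) - 14462) + 10*11 = (-6643/37 - 14462) + 110 = -541737/37 + 110 = -537667/37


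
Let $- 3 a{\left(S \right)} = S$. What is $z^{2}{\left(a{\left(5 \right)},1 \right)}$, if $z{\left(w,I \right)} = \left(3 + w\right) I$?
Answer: $\frac{16}{9} \approx 1.7778$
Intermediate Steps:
$a{\left(S \right)} = - \frac{S}{3}$
$z{\left(w,I \right)} = I \left(3 + w\right)$
$z^{2}{\left(a{\left(5 \right)},1 \right)} = \left(1 \left(3 - \frac{5}{3}\right)\right)^{2} = \left(1 \cdot \frac{4}{3}\right)^{2} = \left(\frac{4}{3}\right)^{2} = \frac{16}{9}$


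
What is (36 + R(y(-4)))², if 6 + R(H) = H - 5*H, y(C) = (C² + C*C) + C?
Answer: 6724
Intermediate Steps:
y(C) = C + 2*C² (y(C) = (C² + C²) + C = 2*C² + C = C + 2*C²)
R(H) = -6 - 4*H (R(H) = -6 + (H - 5*H) = -6 - 4*H)
(36 + R(y(-4)))² = (36 + (-6 - (-16)*(1 + 2*(-4))))² = (36 + (-6 - (-16)*(1 - 8)))² = (36 + (-6 - (-16)*(-7)))² = (36 + (-6 - 4*28))² = (36 + (-6 - 112))² = (36 - 118)² = (-82)² = 6724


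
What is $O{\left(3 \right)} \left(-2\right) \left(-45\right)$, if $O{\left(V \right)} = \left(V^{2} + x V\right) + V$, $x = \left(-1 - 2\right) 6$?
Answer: $-3780$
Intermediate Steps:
$x = -18$ ($x = \left(-3\right) 6 = -18$)
$O{\left(V \right)} = V^{2} - 17 V$ ($O{\left(V \right)} = \left(V^{2} - 18 V\right) + V = V^{2} - 17 V$)
$O{\left(3 \right)} \left(-2\right) \left(-45\right) = 3 \left(-17 + 3\right) \left(-2\right) \left(-45\right) = 3 \left(-14\right) \left(-2\right) \left(-45\right) = \left(-42\right) \left(-2\right) \left(-45\right) = 84 \left(-45\right) = -3780$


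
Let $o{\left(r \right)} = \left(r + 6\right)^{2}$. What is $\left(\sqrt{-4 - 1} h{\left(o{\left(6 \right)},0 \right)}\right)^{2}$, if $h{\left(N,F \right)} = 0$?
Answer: $0$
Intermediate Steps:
$o{\left(r \right)} = \left(6 + r\right)^{2}$
$\left(\sqrt{-4 - 1} h{\left(o{\left(6 \right)},0 \right)}\right)^{2} = \left(\sqrt{-4 - 1} \cdot 0\right)^{2} = \left(\sqrt{-5} \cdot 0\right)^{2} = \left(i \sqrt{5} \cdot 0\right)^{2} = 0^{2} = 0$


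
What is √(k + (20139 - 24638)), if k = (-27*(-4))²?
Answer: √7165 ≈ 84.646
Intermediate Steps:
k = 11664 (k = 108² = 11664)
√(k + (20139 - 24638)) = √(11664 + (20139 - 24638)) = √(11664 - 4499) = √7165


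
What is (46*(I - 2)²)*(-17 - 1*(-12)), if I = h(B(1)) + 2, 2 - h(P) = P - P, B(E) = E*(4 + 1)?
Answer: -920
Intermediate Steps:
B(E) = 5*E (B(E) = E*5 = 5*E)
h(P) = 2 (h(P) = 2 - (P - P) = 2 - 1*0 = 2 + 0 = 2)
I = 4 (I = 2 + 2 = 4)
(46*(I - 2)²)*(-17 - 1*(-12)) = (46*(4 - 2)²)*(-17 - 1*(-12)) = (46*2²)*(-17 + 12) = (46*4)*(-5) = 184*(-5) = -920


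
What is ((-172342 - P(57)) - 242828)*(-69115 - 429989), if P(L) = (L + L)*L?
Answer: 210456185472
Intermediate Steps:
P(L) = 2*L**2 (P(L) = (2*L)*L = 2*L**2)
((-172342 - P(57)) - 242828)*(-69115 - 429989) = ((-172342 - 2*57**2) - 242828)*(-69115 - 429989) = ((-172342 - 2*3249) - 242828)*(-499104) = ((-172342 - 1*6498) - 242828)*(-499104) = ((-172342 - 6498) - 242828)*(-499104) = (-178840 - 242828)*(-499104) = -421668*(-499104) = 210456185472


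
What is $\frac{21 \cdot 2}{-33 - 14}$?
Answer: $- \frac{42}{47} \approx -0.89362$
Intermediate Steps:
$\frac{21 \cdot 2}{-33 - 14} = \frac{42}{-47} = 42 \left(- \frac{1}{47}\right) = - \frac{42}{47}$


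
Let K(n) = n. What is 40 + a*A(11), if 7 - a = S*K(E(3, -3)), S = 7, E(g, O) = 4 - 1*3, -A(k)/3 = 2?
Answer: 40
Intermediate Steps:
A(k) = -6 (A(k) = -3*2 = -6)
E(g, O) = 1 (E(g, O) = 4 - 3 = 1)
a = 0 (a = 7 - 7 = 0)
40 + a*A(11) = 40 + 0*(-6) = 40 + 0 = 40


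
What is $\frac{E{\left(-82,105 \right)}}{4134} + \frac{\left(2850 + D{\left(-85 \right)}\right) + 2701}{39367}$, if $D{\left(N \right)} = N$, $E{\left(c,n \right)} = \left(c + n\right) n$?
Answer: $\frac{39222583}{54247726} \approx 0.72303$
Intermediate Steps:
$E{\left(c,n \right)} = n \left(c + n\right)$
$\frac{E{\left(-82,105 \right)}}{4134} + \frac{\left(2850 + D{\left(-85 \right)}\right) + 2701}{39367} = \frac{105 \left(-82 + 105\right)}{4134} + \frac{\left(2850 - 85\right) + 2701}{39367} = 105 \cdot 23 \cdot \frac{1}{4134} + \left(2765 + 2701\right) \frac{1}{39367} = 2415 \cdot \frac{1}{4134} + 5466 \cdot \frac{1}{39367} = \frac{805}{1378} + \frac{5466}{39367} = \frac{39222583}{54247726}$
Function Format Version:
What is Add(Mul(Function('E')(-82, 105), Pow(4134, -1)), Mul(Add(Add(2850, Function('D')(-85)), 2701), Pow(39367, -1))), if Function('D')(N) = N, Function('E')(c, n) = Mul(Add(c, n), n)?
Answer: Rational(39222583, 54247726) ≈ 0.72303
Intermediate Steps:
Function('E')(c, n) = Mul(n, Add(c, n))
Add(Mul(Function('E')(-82, 105), Pow(4134, -1)), Mul(Add(Add(2850, Function('D')(-85)), 2701), Pow(39367, -1))) = Add(Mul(Mul(105, Add(-82, 105)), Pow(4134, -1)), Mul(Add(Add(2850, -85), 2701), Pow(39367, -1))) = Add(Mul(Mul(105, 23), Rational(1, 4134)), Mul(Add(2765, 2701), Rational(1, 39367))) = Add(Mul(2415, Rational(1, 4134)), Mul(5466, Rational(1, 39367))) = Add(Rational(805, 1378), Rational(5466, 39367)) = Rational(39222583, 54247726)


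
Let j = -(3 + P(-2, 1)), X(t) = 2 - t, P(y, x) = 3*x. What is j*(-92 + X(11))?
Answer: 606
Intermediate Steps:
j = -6 (j = -(3 + 3*1) = -(3 + 3) = -1*6 = -6)
j*(-92 + X(11)) = -6*(-92 + (2 - 1*11)) = -6*(-92 + (2 - 11)) = -6*(-92 - 9) = -6*(-101) = 606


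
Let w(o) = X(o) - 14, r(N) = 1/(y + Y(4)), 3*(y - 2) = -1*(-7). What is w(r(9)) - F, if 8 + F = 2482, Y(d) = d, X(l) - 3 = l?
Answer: -62122/25 ≈ -2484.9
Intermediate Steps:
X(l) = 3 + l
y = 13/3 (y = 2 + (-1*(-7))/3 = 2 + (1/3)*7 = 2 + 7/3 = 13/3 ≈ 4.3333)
r(N) = 3/25 (r(N) = 1/(13/3 + 4) = 1/(25/3) = 3/25)
w(o) = -11 + o (w(o) = (3 + o) - 14 = -11 + o)
F = 2474 (F = -8 + 2482 = 2474)
w(r(9)) - F = (-11 + 3/25) - 1*2474 = -272/25 - 2474 = -62122/25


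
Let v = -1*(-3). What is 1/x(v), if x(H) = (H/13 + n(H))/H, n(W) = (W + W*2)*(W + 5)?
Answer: 13/313 ≈ 0.041534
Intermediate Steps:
n(W) = 3*W*(5 + W) (n(W) = (W + 2*W)*(5 + W) = (3*W)*(5 + W) = 3*W*(5 + W))
v = 3
x(H) = (H/13 + 3*H*(5 + H))/H
1/x(v) = 1/(196/13 + 3*3) = 1/(196/13 + 9) = 1/(313/13) = 13/313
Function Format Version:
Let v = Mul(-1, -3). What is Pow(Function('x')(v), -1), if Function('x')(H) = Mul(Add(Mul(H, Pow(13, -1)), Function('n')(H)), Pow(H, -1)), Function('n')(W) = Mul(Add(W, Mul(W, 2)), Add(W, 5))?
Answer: Rational(13, 313) ≈ 0.041534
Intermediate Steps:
Function('n')(W) = Mul(3, W, Add(5, W)) (Function('n')(W) = Mul(Add(W, Mul(2, W)), Add(5, W)) = Mul(Mul(3, W), Add(5, W)) = Mul(3, W, Add(5, W)))
v = 3
Function('x')(H) = Mul(Pow(H, -1), Add(Mul(Rational(1, 13), H), Mul(3, H, Add(5, H)))) (Function('x')(H) = Mul(Add(Mul(H, Pow(13, -1)), Mul(3, H, Add(5, H))), Pow(H, -1)) = Mul(Add(Mul(H, Rational(1, 13)), Mul(3, H, Add(5, H))), Pow(H, -1)) = Mul(Add(Mul(Rational(1, 13), H), Mul(3, H, Add(5, H))), Pow(H, -1)) = Mul(Pow(H, -1), Add(Mul(Rational(1, 13), H), Mul(3, H, Add(5, H)))))
Pow(Function('x')(v), -1) = Pow(Add(Rational(196, 13), Mul(3, 3)), -1) = Pow(Add(Rational(196, 13), 9), -1) = Pow(Rational(313, 13), -1) = Rational(13, 313)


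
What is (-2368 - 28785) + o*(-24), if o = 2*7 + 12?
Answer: -31777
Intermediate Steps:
o = 26 (o = 14 + 12 = 26)
(-2368 - 28785) + o*(-24) = (-2368 - 28785) + 26*(-24) = -31153 - 624 = -31777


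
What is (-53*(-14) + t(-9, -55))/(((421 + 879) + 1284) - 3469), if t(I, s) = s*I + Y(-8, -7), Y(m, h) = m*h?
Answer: -431/295 ≈ -1.4610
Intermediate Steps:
Y(m, h) = h*m
t(I, s) = 56 + I*s (t(I, s) = s*I - 7*(-8) = I*s + 56 = 56 + I*s)
(-53*(-14) + t(-9, -55))/(((421 + 879) + 1284) - 3469) = (-53*(-14) + (56 - 9*(-55)))/(((421 + 879) + 1284) - 3469) = (742 + (56 + 495))/((1300 + 1284) - 3469) = (742 + 551)/(2584 - 3469) = 1293/(-885) = 1293*(-1/885) = -431/295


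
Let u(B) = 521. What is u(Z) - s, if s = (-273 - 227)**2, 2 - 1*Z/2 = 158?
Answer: -249479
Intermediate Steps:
Z = -312 (Z = 4 - 2*158 = 4 - 316 = -312)
s = 250000 (s = (-500)**2 = 250000)
u(Z) - s = 521 - 1*250000 = 521 - 250000 = -249479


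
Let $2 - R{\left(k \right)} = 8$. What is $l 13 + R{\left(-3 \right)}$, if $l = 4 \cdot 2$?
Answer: $98$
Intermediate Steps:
$R{\left(k \right)} = -6$ ($R{\left(k \right)} = 2 - 8 = -6$)
$l = 8$
$l 13 + R{\left(-3 \right)} = 8 \cdot 13 - 6 = 104 - 6 = 98$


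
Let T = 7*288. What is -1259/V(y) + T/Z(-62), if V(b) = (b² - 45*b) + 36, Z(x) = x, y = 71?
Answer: -1936085/58342 ≈ -33.185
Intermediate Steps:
T = 2016
V(b) = 36 + b² - 45*b
-1259/V(y) + T/Z(-62) = -1259/(36 + 71² - 45*71) + 2016/(-62) = -1259/(36 + 5041 - 3195) + 2016*(-1/62) = -1259/1882 - 1008/31 = -1936085/58342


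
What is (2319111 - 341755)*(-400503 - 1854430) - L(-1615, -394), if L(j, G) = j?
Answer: -4458805295533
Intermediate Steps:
(2319111 - 341755)*(-400503 - 1854430) - L(-1615, -394) = (2319111 - 341755)*(-400503 - 1854430) - 1*(-1615) = 1977356*(-2254933) + 1615 = -4458805297148 + 1615 = -4458805295533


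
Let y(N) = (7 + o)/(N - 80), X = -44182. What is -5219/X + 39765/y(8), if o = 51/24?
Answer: -1011972423493/3225286 ≈ -3.1376e+5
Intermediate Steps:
o = 17/8 (o = 51*(1/24) = 17/8 ≈ 2.1250)
y(N) = 73/(8*(-80 + N)) (y(N) = (7 + 17/8)/(N - 80) = 73/(8*(-80 + N)))
-5219/X + 39765/y(8) = -5219/(-44182) + 39765/((73/(8*(-80 + 8)))) = -5219*(-1/44182) + 39765/(((73/8)/(-72))) = 5219/44182 + 39765/(((73/8)*(-1/72))) = 5219/44182 + 39765/(-73/576) = 5219/44182 + 39765*(-576/73) = 5219/44182 - 22904640/73 = -1011972423493/3225286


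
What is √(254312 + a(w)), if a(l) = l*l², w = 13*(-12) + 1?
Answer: 3*I*√385507 ≈ 1862.7*I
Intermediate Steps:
w = -155 (w = -156 + 1 = -155)
a(l) = l³
√(254312 + a(w)) = √(254312 + (-155)³) = √(254312 - 3723875) = √(-3469563) = 3*I*√385507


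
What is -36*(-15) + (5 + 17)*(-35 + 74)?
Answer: 1398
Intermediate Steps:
-36*(-15) + (5 + 17)*(-35 + 74) = 540 + 22*39 = 540 + 858 = 1398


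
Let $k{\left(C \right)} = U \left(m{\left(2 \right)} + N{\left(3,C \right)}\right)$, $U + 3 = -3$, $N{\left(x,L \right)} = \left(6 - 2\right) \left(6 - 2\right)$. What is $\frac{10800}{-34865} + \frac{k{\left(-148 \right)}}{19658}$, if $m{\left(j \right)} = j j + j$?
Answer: $- \frac{21690858}{68537617} \approx -0.31648$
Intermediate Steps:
$m{\left(j \right)} = j + j^{2}$ ($m{\left(j \right)} = j^{2} + j = j + j^{2}$)
$N{\left(x,L \right)} = 16$ ($N{\left(x,L \right)} = 4 \cdot 4 = 16$)
$U = -6$ ($U = -3 - 3 = -6$)
$k{\left(C \right)} = -132$ ($k{\left(C \right)} = - 6 \left(2 \left(1 + 2\right) + 16\right) = - 6 \left(2 \cdot 3 + 16\right) = - 6 \left(6 + 16\right) = \left(-6\right) 22 = -132$)
$\frac{10800}{-34865} + \frac{k{\left(-148 \right)}}{19658} = \frac{10800}{-34865} - \frac{132}{19658} = 10800 \left(- \frac{1}{34865}\right) - \frac{66}{9829} = - \frac{2160}{6973} - \frac{66}{9829} = - \frac{21690858}{68537617}$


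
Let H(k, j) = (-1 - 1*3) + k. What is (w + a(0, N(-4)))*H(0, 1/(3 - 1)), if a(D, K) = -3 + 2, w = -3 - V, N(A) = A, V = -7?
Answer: -12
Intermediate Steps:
w = 4 (w = -3 - 1*(-7) = -3 + 7 = 4)
a(D, K) = -1
H(k, j) = -4 + k (H(k, j) = (-1 - 3) + k = -4 + k)
(w + a(0, N(-4)))*H(0, 1/(3 - 1)) = (4 - 1)*(-4 + 0) = 3*(-4) = -12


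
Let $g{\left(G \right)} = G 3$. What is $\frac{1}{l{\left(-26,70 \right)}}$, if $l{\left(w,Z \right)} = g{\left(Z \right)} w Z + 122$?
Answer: $- \frac{1}{382078} \approx -2.6173 \cdot 10^{-6}$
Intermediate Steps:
$g{\left(G \right)} = 3 G$
$l{\left(w,Z \right)} = 122 + 3 w Z^{2}$ ($l{\left(w,Z \right)} = 3 Z w Z + 122 = 3 w Z^{2} + 122 = 122 + 3 w Z^{2}$)
$\frac{1}{l{\left(-26,70 \right)}} = \frac{1}{122 + 3 \left(-26\right) 70^{2}} = \frac{1}{122 + 3 \left(-26\right) 4900} = \frac{1}{122 - 382200} = \frac{1}{-382078} = - \frac{1}{382078}$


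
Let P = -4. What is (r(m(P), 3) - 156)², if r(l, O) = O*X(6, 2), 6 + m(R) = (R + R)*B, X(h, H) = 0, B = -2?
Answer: 24336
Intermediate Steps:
m(R) = -6 - 4*R (m(R) = -6 + (R + R)*(-2) = -6 + (2*R)*(-2) = -6 - 4*R)
r(l, O) = 0 (r(l, O) = O*0 = 0)
(r(m(P), 3) - 156)² = (0 - 156)² = (-156)² = 24336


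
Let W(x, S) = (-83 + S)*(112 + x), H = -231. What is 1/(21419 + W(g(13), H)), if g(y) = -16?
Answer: -1/8725 ≈ -0.00011461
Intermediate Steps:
1/(21419 + W(g(13), H)) = 1/(21419 + (-9296 - 83*(-16) + 112*(-231) - 231*(-16))) = 1/(21419 + (-9296 + 1328 - 25872 + 3696)) = 1/(21419 - 30144) = 1/(-8725) = -1/8725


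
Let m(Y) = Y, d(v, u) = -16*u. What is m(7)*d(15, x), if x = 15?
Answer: -1680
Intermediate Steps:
m(7)*d(15, x) = 7*(-16*15) = 7*(-240) = -1680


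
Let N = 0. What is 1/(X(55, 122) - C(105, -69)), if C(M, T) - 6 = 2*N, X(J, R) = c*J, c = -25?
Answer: -1/1381 ≈ -0.00072411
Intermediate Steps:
X(J, R) = -25*J
C(M, T) = 6 (C(M, T) = 6 + 2*0 = 6 + 0 = 6)
1/(X(55, 122) - C(105, -69)) = 1/(-25*55 - 1*6) = 1/(-1375 - 6) = 1/(-1381) = -1/1381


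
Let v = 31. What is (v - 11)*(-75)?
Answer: -1500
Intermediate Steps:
(v - 11)*(-75) = (31 - 11)*(-75) = 20*(-75) = -1500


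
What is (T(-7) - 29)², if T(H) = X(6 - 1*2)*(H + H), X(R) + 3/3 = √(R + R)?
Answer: 1793 + 840*√2 ≈ 2980.9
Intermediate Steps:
X(R) = -1 + √2*√R (X(R) = -1 + √(R + R) = -1 + √(2*R) = -1 + √2*√R)
T(H) = 2*H*(-1 + 2*√2) (T(H) = (-1 + √2*√(6 - 1*2))*(H + H) = (-1 + √2*√(6 - 2))*(2*H) = (-1 + √2*√4)*(2*H) = (-1 + √2*2)*(2*H) = (-1 + 2*√2)*(2*H) = 2*H*(-1 + 2*√2))
(T(-7) - 29)² = (2*(-7)*(-1 + 2*√2) - 29)² = ((14 - 28*√2) - 29)² = (-15 - 28*√2)²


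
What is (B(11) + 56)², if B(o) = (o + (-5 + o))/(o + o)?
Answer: 1560001/484 ≈ 3223.1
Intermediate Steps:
B(o) = (-5 + 2*o)/(2*o) (B(o) = (-5 + 2*o)/((2*o)) = (-5 + 2*o)*(1/(2*o)) = (-5 + 2*o)/(2*o))
(B(11) + 56)² = ((-5/2 + 11)/11 + 56)² = ((1/11)*(17/2) + 56)² = (17/22 + 56)² = (1249/22)² = 1560001/484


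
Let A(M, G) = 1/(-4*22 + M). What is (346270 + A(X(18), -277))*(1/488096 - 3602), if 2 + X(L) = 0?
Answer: -18263544391046503/14642880 ≈ -1.2473e+9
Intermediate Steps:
X(L) = -2 (X(L) = -2 + 0 = -2)
A(M, G) = 1/(-88 + M)
(346270 + A(X(18), -277))*(1/488096 - 3602) = (346270 + 1/(-88 - 2))*(1/488096 - 3602) = (346270 + 1/(-90))*(1/488096 - 3602) = (346270 - 1/90)*(-1758121791/488096) = (31164299/90)*(-1758121791/488096) = -18263544391046503/14642880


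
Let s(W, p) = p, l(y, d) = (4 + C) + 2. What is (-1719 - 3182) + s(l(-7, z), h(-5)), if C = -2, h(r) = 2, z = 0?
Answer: -4899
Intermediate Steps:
l(y, d) = 4 (l(y, d) = (4 - 2) + 2 = 2 + 2 = 4)
(-1719 - 3182) + s(l(-7, z), h(-5)) = (-1719 - 3182) + 2 = -4901 + 2 = -4899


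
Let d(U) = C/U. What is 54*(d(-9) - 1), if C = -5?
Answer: -24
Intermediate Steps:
d(U) = -5/U
54*(d(-9) - 1) = 54*(-5/(-9) - 1) = 54*(-5*(-1/9) - 1) = 54*(5/9 - 1) = 54*(-4/9) = -24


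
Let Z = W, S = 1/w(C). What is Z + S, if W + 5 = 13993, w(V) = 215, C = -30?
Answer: 3007421/215 ≈ 13988.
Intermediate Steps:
S = 1/215 ≈ 0.0046512
W = 13988 (W = -5 + 13993 = 13988)
Z = 13988
Z + S = 13988 + 1/215 = 3007421/215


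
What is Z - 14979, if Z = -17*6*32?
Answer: -18243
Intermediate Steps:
Z = -3264 (Z = -102*32 = -3264)
Z - 14979 = -3264 - 14979 = -18243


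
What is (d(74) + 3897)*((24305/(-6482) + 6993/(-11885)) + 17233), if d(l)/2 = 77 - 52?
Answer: 5238740544423273/77038570 ≈ 6.8002e+7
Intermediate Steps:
d(l) = 50 (d(l) = 2*(77 - 52) = 2*25 = 50)
(d(74) + 3897)*((24305/(-6482) + 6993/(-11885)) + 17233) = (50 + 3897)*((24305/(-6482) + 6993/(-11885)) + 17233) = 3947*((24305*(-1/6482) + 6993*(-1/11885)) + 17233) = 3947*((-24305/6482 - 6993/11885) + 17233) = 3947*(-334193551/77038570 + 17233) = 3947*(1327271483259/77038570) = 5238740544423273/77038570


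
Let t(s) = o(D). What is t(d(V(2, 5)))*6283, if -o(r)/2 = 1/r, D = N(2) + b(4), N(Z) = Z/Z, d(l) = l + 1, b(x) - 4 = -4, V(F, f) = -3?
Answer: -12566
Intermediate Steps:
b(x) = 0 (b(x) = 4 - 4 = 0)
d(l) = 1 + l
N(Z) = 1
D = 1 (D = 1 + 0 = 1)
o(r) = -2/r
t(s) = -2 (t(s) = -2/1 = -2*1 = -2)
t(d(V(2, 5)))*6283 = -2*6283 = -12566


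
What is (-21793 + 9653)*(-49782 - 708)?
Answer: 612948600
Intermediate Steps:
(-21793 + 9653)*(-49782 - 708) = -12140*(-50490) = 612948600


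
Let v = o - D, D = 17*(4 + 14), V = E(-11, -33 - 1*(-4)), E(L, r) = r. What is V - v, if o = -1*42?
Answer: 319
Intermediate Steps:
o = -42
V = -29 (V = -33 - 1*(-4) = -33 + 4 = -29)
D = 306 (D = 17*18 = 306)
v = -348 (v = -42 - 1*306 = -42 - 306 = -348)
V - v = -29 - 1*(-348) = -29 + 348 = 319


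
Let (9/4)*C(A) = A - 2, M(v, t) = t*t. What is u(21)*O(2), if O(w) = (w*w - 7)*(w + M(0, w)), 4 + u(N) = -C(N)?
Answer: 224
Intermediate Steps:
M(v, t) = t²
C(A) = -8/9 + 4*A/9 (C(A) = 4*(A - 2)/9 = 4*(-2 + A)/9 = -8/9 + 4*A/9)
u(N) = -28/9 - 4*N/9 (u(N) = -4 - (-8/9 + 4*N/9) = -4 + (8/9 - 4*N/9) = -28/9 - 4*N/9)
O(w) = (-7 + w²)*(w + w²) (O(w) = (w*w - 7)*(w + w²) = (w² - 7)*(w + w²) = (-7 + w²)*(w + w²))
u(21)*O(2) = (-28/9 - 4/9*21)*(2*(-7 + 2² + 2³ - 7*2)) = (-28/9 - 28/3)*(2*(-7 + 4 + 8 - 14)) = -224*(-9)/9 = -112/9*(-18) = 224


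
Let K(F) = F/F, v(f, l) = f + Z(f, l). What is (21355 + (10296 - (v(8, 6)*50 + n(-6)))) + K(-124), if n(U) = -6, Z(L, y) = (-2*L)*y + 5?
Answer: 35808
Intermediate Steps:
Z(L, y) = 5 - 2*L*y (Z(L, y) = -2*L*y + 5 = 5 - 2*L*y)
v(f, l) = 5 + f - 2*f*l (v(f, l) = f + (5 - 2*f*l) = 5 + f - 2*f*l)
K(F) = 1
(21355 + (10296 - (v(8, 6)*50 + n(-6)))) + K(-124) = (21355 + (10296 - ((5 + 8 - 2*8*6)*50 - 6))) + 1 = (21355 + (10296 - ((5 + 8 - 96)*50 - 6))) + 1 = (21355 + (10296 - (-83*50 - 6))) + 1 = (21355 + (10296 - (-4150 - 6))) + 1 = (21355 + (10296 - 1*(-4156))) + 1 = (21355 + (10296 + 4156)) + 1 = (21355 + 14452) + 1 = 35807 + 1 = 35808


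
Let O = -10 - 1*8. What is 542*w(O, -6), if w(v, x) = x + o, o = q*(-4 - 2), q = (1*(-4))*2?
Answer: 22764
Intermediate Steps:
q = -8 (q = -4*2 = -8)
O = -18 (O = -10 - 8 = -18)
o = 48 (o = -8*(-4 - 2) = -8*(-6) = 48)
w(v, x) = 48 + x (w(v, x) = x + 48 = 48 + x)
542*w(O, -6) = 542*(48 - 6) = 542*42 = 22764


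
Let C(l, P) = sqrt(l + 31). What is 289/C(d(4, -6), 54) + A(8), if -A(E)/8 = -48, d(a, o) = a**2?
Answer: 384 + 289*sqrt(47)/47 ≈ 426.15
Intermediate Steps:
C(l, P) = sqrt(31 + l)
A(E) = 384 (A(E) = -8*(-48) = 384)
289/C(d(4, -6), 54) + A(8) = 289/(sqrt(31 + 4**2)) + 384 = 289/(sqrt(31 + 16)) + 384 = 289/(sqrt(47)) + 384 = 289*(sqrt(47)/47) + 384 = 289*sqrt(47)/47 + 384 = 384 + 289*sqrt(47)/47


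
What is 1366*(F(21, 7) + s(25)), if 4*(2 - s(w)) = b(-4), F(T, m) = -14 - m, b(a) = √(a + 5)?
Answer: -52591/2 ≈ -26296.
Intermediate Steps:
b(a) = √(5 + a)
s(w) = 7/4 (s(w) = 2 - √(5 - 4)/4 = 2 - √1/4 = 2 - ¼*1 = 2 - ¼ = 7/4)
1366*(F(21, 7) + s(25)) = 1366*((-14 - 1*7) + 7/4) = 1366*((-14 - 7) + 7/4) = 1366*(-21 + 7/4) = 1366*(-77/4) = -52591/2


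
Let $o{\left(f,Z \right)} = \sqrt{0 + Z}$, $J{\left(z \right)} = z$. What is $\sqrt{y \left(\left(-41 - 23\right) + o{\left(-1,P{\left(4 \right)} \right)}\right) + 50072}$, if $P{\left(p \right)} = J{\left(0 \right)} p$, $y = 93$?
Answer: $2 \sqrt{11030} \approx 210.05$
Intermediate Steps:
$P{\left(p \right)} = 0$ ($P{\left(p \right)} = 0 p = 0$)
$o{\left(f,Z \right)} = \sqrt{Z}$
$\sqrt{y \left(\left(-41 - 23\right) + o{\left(-1,P{\left(4 \right)} \right)}\right) + 50072} = \sqrt{93 \left(\left(-41 - 23\right) + \sqrt{0}\right) + 50072} = \sqrt{93 \left(\left(-41 - 23\right) + 0\right) + 50072} = \sqrt{93 \left(-64 + 0\right) + 50072} = \sqrt{93 \left(-64\right) + 50072} = \sqrt{-5952 + 50072} = \sqrt{44120} = 2 \sqrt{11030}$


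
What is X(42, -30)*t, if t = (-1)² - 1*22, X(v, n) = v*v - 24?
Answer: -36540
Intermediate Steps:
X(v, n) = -24 + v² (X(v, n) = v² - 24 = -24 + v²)
t = -21 (t = 1 - 22 = -21)
X(42, -30)*t = (-24 + 42²)*(-21) = (-24 + 1764)*(-21) = 1740*(-21) = -36540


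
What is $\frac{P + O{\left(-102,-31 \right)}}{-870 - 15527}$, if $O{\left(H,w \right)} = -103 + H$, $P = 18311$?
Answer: $- \frac{18106}{16397} \approx -1.1042$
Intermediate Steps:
$\frac{P + O{\left(-102,-31 \right)}}{-870 - 15527} = \frac{18311 - 205}{-870 - 15527} = \frac{18311 - 205}{-16397} = 18106 \left(- \frac{1}{16397}\right) = - \frac{18106}{16397}$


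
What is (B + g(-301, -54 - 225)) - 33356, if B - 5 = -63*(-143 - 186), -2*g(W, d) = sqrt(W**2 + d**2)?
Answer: -12624 - sqrt(168442)/2 ≈ -12829.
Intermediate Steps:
g(W, d) = -sqrt(W**2 + d**2)/2
B = 20732 (B = 5 - 63*(-143 - 186) = 5 - 63*(-329) = 5 + 20727 = 20732)
(B + g(-301, -54 - 225)) - 33356 = (20732 - sqrt((-301)**2 + (-54 - 225)**2)/2) - 33356 = (20732 - sqrt(90601 + (-279)**2)/2) - 33356 = (20732 - sqrt(90601 + 77841)/2) - 33356 = (20732 - sqrt(168442)/2) - 33356 = -12624 - sqrt(168442)/2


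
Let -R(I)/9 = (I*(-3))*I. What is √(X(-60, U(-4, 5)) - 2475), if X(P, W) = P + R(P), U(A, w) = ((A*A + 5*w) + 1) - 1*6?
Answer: √94665 ≈ 307.68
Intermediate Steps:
R(I) = 27*I² (R(I) = -9*I*(-3)*I = -9*(-3*I)*I = -(-27)*I² = 27*I²)
U(A, w) = -5 + A² + 5*w (U(A, w) = ((A² + 5*w) + 1) - 6 = (1 + A² + 5*w) - 6 = -5 + A² + 5*w)
X(P, W) = P + 27*P²
√(X(-60, U(-4, 5)) - 2475) = √(-60*(1 + 27*(-60)) - 2475) = √(-60*(1 - 1620) - 2475) = √(-60*(-1619) - 2475) = √(97140 - 2475) = √94665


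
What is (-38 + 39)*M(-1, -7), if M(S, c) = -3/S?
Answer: 3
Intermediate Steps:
(-38 + 39)*M(-1, -7) = (-38 + 39)*(-3/(-1)) = 1*(-3*(-1)) = 1*3 = 3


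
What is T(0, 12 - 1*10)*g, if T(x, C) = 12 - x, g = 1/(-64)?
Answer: -3/16 ≈ -0.18750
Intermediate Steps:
g = -1/64 ≈ -0.015625
T(0, 12 - 1*10)*g = (12 - 1*0)*(-1/64) = (12 + 0)*(-1/64) = 12*(-1/64) = -3/16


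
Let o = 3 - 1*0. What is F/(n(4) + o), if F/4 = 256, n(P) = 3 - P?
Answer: 512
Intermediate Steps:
F = 1024 (F = 4*256 = 1024)
o = 3 (o = 3 + 0 = 3)
F/(n(4) + o) = 1024/((3 - 1*4) + 3) = 1024/((3 - 4) + 3) = 1024/(-1 + 3) = 1024/2 = (½)*1024 = 512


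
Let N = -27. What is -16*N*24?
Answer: 10368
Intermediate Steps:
-16*N*24 = -16*(-27)*24 = 432*24 = 10368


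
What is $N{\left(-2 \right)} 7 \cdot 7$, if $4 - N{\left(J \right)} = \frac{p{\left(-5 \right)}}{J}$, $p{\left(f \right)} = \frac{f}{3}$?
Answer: $\frac{931}{6} \approx 155.17$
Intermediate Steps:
$p{\left(f \right)} = \frac{f}{3}$ ($p{\left(f \right)} = f \frac{1}{3} = \frac{f}{3}$)
$N{\left(J \right)} = 4 + \frac{5}{3 J}$ ($N{\left(J \right)} = 4 - \frac{\frac{1}{3} \left(-5\right)}{J} = 4 - - \frac{5}{3 J} = 4 + \frac{5}{3 J}$)
$N{\left(-2 \right)} 7 \cdot 7 = \left(4 + \frac{5}{3 \left(-2\right)}\right) 7 \cdot 7 = \left(4 + \frac{5}{3} \left(- \frac{1}{2}\right)\right) 7 \cdot 7 = \left(4 - \frac{5}{6}\right) 7 \cdot 7 = \frac{19}{6} \cdot 7 \cdot 7 = \frac{133}{6} \cdot 7 = \frac{931}{6}$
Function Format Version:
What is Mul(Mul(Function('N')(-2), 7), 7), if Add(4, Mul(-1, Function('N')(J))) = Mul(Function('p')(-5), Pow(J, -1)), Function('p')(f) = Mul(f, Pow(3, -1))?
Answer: Rational(931, 6) ≈ 155.17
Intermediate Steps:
Function('p')(f) = Mul(Rational(1, 3), f) (Function('p')(f) = Mul(f, Rational(1, 3)) = Mul(Rational(1, 3), f))
Function('N')(J) = Add(4, Mul(Rational(5, 3), Pow(J, -1))) (Function('N')(J) = Add(4, Mul(-1, Mul(Mul(Rational(1, 3), -5), Pow(J, -1)))) = Add(4, Mul(-1, Mul(Rational(-5, 3), Pow(J, -1)))) = Add(4, Mul(Rational(5, 3), Pow(J, -1))))
Mul(Mul(Function('N')(-2), 7), 7) = Mul(Mul(Add(4, Mul(Rational(5, 3), Pow(-2, -1))), 7), 7) = Mul(Mul(Add(4, Mul(Rational(5, 3), Rational(-1, 2))), 7), 7) = Mul(Mul(Add(4, Rational(-5, 6)), 7), 7) = Mul(Mul(Rational(19, 6), 7), 7) = Mul(Rational(133, 6), 7) = Rational(931, 6)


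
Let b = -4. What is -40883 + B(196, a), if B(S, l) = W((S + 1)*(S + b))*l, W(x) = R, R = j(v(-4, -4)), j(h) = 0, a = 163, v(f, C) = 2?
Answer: -40883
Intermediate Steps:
R = 0
W(x) = 0
B(S, l) = 0 (B(S, l) = 0*l = 0)
-40883 + B(196, a) = -40883 + 0 = -40883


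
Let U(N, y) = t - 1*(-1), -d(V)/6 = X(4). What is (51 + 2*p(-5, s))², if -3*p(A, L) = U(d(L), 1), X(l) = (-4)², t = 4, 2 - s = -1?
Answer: 20449/9 ≈ 2272.1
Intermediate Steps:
s = 3 (s = 2 - 1*(-1) = 2 + 1 = 3)
X(l) = 16
d(V) = -96 (d(V) = -6*16 = -96)
U(N, y) = 5 (U(N, y) = 4 - 1*(-1) = 4 + 1 = 5)
p(A, L) = -5/3 (p(A, L) = -⅓*5 = -5/3)
(51 + 2*p(-5, s))² = (51 + 2*(-5/3))² = (51 - 10/3)² = (143/3)² = 20449/9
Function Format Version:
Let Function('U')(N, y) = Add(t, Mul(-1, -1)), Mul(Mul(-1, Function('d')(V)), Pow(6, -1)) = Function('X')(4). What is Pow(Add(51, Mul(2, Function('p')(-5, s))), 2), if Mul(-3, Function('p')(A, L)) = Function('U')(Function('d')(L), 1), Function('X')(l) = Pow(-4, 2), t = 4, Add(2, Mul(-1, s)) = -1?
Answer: Rational(20449, 9) ≈ 2272.1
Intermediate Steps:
s = 3 (s = Add(2, Mul(-1, -1)) = Add(2, 1) = 3)
Function('X')(l) = 16
Function('d')(V) = -96 (Function('d')(V) = Mul(-6, 16) = -96)
Function('U')(N, y) = 5 (Function('U')(N, y) = Add(4, Mul(-1, -1)) = Add(4, 1) = 5)
Function('p')(A, L) = Rational(-5, 3) (Function('p')(A, L) = Mul(Rational(-1, 3), 5) = Rational(-5, 3))
Pow(Add(51, Mul(2, Function('p')(-5, s))), 2) = Pow(Add(51, Mul(2, Rational(-5, 3))), 2) = Pow(Add(51, Rational(-10, 3)), 2) = Pow(Rational(143, 3), 2) = Rational(20449, 9)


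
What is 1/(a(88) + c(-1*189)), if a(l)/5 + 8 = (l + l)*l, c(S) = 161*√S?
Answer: 8600/666184341 - 161*I*√21/1998553023 ≈ 1.2909e-5 - 3.6916e-7*I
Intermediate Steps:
a(l) = -40 + 10*l² (a(l) = -40 + 5*((l + l)*l) = -40 + 5*((2*l)*l) = -40 + 5*(2*l²) = -40 + 10*l²)
1/(a(88) + c(-1*189)) = 1/((-40 + 10*88²) + 161*√(-1*189)) = 1/((-40 + 10*7744) + 161*√(-189)) = 1/((-40 + 77440) + 161*(3*I*√21)) = 1/(77400 + 483*I*√21)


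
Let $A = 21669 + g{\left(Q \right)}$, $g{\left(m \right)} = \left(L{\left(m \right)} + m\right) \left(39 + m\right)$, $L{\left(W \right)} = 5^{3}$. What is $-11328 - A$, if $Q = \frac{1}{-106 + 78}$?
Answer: $- \frac{29687057}{784} \approx -37866.0$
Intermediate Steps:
$Q = - \frac{1}{28}$ ($Q = \frac{1}{-28} = - \frac{1}{28} \approx -0.035714$)
$L{\left(W \right)} = 125$
$g{\left(m \right)} = \left(39 + m\right) \left(125 + m\right)$ ($g{\left(m \right)} = \left(125 + m\right) \left(39 + m\right) = \left(39 + m\right) \left(125 + m\right)$)
$A = \frac{20805905}{784}$ ($A = 21669 + \left(4875 + \left(- \frac{1}{28}\right)^{2} + 164 \left(- \frac{1}{28}\right)\right) = 21669 + \left(4875 + \frac{1}{784} - \frac{41}{7}\right) = 21669 + \frac{3817409}{784} = \frac{20805905}{784} \approx 26538.0$)
$-11328 - A = -11328 - \frac{20805905}{784} = - \frac{29687057}{784}$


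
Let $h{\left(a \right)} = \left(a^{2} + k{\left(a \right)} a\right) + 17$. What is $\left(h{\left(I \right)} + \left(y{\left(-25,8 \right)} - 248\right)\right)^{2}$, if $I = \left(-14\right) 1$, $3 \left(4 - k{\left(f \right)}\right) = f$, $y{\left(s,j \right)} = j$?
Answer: $\frac{198025}{9} \approx 22003.0$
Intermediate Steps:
$k{\left(f \right)} = 4 - \frac{f}{3}$
$I = -14$
$h{\left(a \right)} = 17 + a^{2} + a \left(4 - \frac{a}{3}\right)$ ($h{\left(a \right)} = \left(a^{2} + \left(4 - \frac{a}{3}\right) a\right) + 17 = \left(a^{2} + a \left(4 - \frac{a}{3}\right)\right) + 17 = 17 + a^{2} + a \left(4 - \frac{a}{3}\right)$)
$\left(h{\left(I \right)} + \left(y{\left(-25,8 \right)} - 248\right)\right)^{2} = \left(\left(17 + 4 \left(-14\right) + \frac{2 \left(-14\right)^{2}}{3}\right) + \left(8 - 248\right)\right)^{2} = \left(\left(17 - 56 + \frac{2}{3} \cdot 196\right) - 240\right)^{2} = \left(\left(17 - 56 + \frac{392}{3}\right) - 240\right)^{2} = \left(\frac{275}{3} - 240\right)^{2} = \left(- \frac{445}{3}\right)^{2} = \frac{198025}{9}$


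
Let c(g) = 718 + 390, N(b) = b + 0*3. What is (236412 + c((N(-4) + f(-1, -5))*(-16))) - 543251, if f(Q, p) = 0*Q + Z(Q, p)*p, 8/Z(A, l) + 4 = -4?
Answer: -305731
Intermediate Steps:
Z(A, l) = -1 (Z(A, l) = 8/(-4 - 4) = 8/(-8) = 8*(-⅛) = -1)
f(Q, p) = -p (f(Q, p) = 0*Q - p = 0 - p = -p)
N(b) = b (N(b) = b + 0 = b)
c(g) = 1108
(236412 + c((N(-4) + f(-1, -5))*(-16))) - 543251 = (236412 + 1108) - 543251 = 237520 - 543251 = -305731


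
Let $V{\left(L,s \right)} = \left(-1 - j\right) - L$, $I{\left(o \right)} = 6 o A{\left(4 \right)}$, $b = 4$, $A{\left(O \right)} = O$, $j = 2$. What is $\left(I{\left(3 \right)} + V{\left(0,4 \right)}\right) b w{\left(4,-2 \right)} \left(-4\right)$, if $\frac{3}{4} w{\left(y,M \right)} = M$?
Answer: $2944$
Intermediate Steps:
$w{\left(y,M \right)} = \frac{4 M}{3}$
$I{\left(o \right)} = 24 o$ ($I{\left(o \right)} = 6 o 4 = 24 o$)
$V{\left(L,s \right)} = -3 - L$ ($V{\left(L,s \right)} = \left(-1 - 2\right) - L = -3 - L$)
$\left(I{\left(3 \right)} + V{\left(0,4 \right)}\right) b w{\left(4,-2 \right)} \left(-4\right) = \left(24 \cdot 3 - 3\right) 4 \cdot \frac{4}{3} \left(-2\right) \left(-4\right) = \left(72 + \left(-3 + 0\right)\right) 4 \left(- \frac{8}{3}\right) \left(-4\right) = \left(72 - 3\right) 4 \left(- \frac{8}{3}\right) \left(-4\right) = 69 \cdot 4 \left(- \frac{8}{3}\right) \left(-4\right) = 276 \left(- \frac{8}{3}\right) \left(-4\right) = \left(-736\right) \left(-4\right) = 2944$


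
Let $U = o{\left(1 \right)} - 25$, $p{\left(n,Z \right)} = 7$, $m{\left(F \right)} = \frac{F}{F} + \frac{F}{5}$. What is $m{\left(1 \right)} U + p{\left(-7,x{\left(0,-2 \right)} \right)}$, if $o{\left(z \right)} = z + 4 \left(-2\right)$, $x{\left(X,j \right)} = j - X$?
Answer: $- \frac{157}{5} \approx -31.4$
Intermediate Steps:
$o{\left(z \right)} = -8 + z$ ($o{\left(z \right)} = z - 8 = -8 + z$)
$m{\left(F \right)} = 1 + \frac{F}{5}$ ($m{\left(F \right)} = 1 + F \frac{1}{5} = 1 + \frac{F}{5}$)
$U = -32$ ($U = \left(-8 + 1\right) - 25 = -7 - 25 = -32$)
$m{\left(1 \right)} U + p{\left(-7,x{\left(0,-2 \right)} \right)} = \left(1 + \frac{1}{5} \cdot 1\right) \left(-32\right) + 7 = \left(1 + \frac{1}{5}\right) \left(-32\right) + 7 = \frac{6}{5} \left(-32\right) + 7 = - \frac{192}{5} + 7 = - \frac{157}{5}$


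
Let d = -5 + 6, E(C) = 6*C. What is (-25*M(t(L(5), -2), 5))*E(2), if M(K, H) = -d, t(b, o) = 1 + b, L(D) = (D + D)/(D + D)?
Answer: 300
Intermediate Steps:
L(D) = 1 (L(D) = (2*D)/((2*D)) = (2*D)*(1/(2*D)) = 1)
d = 1
M(K, H) = -1 (M(K, H) = -1*1 = -1)
(-25*M(t(L(5), -2), 5))*E(2) = (-25*(-1))*(6*2) = 25*12 = 300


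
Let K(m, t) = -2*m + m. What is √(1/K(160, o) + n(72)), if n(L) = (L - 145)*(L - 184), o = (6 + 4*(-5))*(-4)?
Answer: 3*√1453510/40 ≈ 90.421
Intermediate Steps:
o = 56 (o = (6 - 20)*(-4) = -14*(-4) = 56)
n(L) = (-184 + L)*(-145 + L) (n(L) = (-145 + L)*(-184 + L) = (-184 + L)*(-145 + L))
K(m, t) = -m
√(1/K(160, o) + n(72)) = √(1/(-1*160) + (26680 + 72² - 329*72)) = √(1/(-160) + (26680 + 5184 - 23688)) = √(-1/160 + 8176) = √(1308159/160) = 3*√1453510/40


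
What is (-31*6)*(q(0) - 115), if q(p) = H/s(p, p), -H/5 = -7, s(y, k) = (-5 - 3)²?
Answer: 681225/32 ≈ 21288.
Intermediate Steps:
s(y, k) = 64 (s(y, k) = (-8)² = 64)
H = 35 (H = -5*(-7) = 35)
q(p) = 35/64
(-31*6)*(q(0) - 115) = (-31*6)*(35/64 - 115) = -186*(-7325/64) = 681225/32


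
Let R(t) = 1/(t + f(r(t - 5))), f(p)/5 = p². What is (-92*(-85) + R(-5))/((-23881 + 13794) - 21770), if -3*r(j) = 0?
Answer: -13033/53095 ≈ -0.24547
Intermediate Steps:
r(j) = 0 (r(j) = -⅓*0 = 0)
f(p) = 5*p²
R(t) = 1/t (R(t) = 1/(t + 5*0²) = 1/(t + 5*0) = 1/(t + 0) = 1/t)
(-92*(-85) + R(-5))/((-23881 + 13794) - 21770) = (-92*(-85) + 1/(-5))/((-23881 + 13794) - 21770) = (7820 - ⅕)/(-10087 - 21770) = (39099/5)/(-31857) = (39099/5)*(-1/31857) = -13033/53095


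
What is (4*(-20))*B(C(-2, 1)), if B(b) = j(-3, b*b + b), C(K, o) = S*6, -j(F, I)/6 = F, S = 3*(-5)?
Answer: -1440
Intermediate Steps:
S = -15
j(F, I) = -6*F
C(K, o) = -90 (C(K, o) = -15*6 = -90)
B(b) = 18 (B(b) = -6*(-3) = 18)
(4*(-20))*B(C(-2, 1)) = (4*(-20))*18 = -80*18 = -1440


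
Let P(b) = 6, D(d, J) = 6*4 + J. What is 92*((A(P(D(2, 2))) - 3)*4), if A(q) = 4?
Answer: 368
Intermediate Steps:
D(d, J) = 24 + J
92*((A(P(D(2, 2))) - 3)*4) = 92*((4 - 3)*4) = 92*(1*4) = 92*4 = 368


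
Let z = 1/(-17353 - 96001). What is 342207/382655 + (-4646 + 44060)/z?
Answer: -1709600966183973/382655 ≈ -4.4677e+9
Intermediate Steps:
z = -1/113354 (z = 1/(-113354) = -1/113354 ≈ -8.8219e-6)
342207/382655 + (-4646 + 44060)/z = 342207/382655 + (-4646 + 44060)/(-1/113354) = 342207*(1/382655) + 39414*(-113354) = 342207/382655 - 4467734556 = -1709600966183973/382655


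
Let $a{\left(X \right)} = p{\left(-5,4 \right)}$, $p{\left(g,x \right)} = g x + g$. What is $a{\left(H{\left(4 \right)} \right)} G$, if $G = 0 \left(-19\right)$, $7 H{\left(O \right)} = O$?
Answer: $0$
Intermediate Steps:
$H{\left(O \right)} = \frac{O}{7}$
$p{\left(g,x \right)} = g + g x$
$a{\left(X \right)} = -25$ ($a{\left(X \right)} = - 5 \left(1 + 4\right) = \left(-5\right) 5 = -25$)
$G = 0$
$a{\left(H{\left(4 \right)} \right)} G = \left(-25\right) 0 = 0$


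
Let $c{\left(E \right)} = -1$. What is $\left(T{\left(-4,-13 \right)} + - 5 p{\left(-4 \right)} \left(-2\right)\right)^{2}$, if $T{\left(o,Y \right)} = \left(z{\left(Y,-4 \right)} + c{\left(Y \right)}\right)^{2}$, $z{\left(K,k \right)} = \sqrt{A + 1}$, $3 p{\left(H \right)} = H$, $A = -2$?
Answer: $\frac{1564}{9} + \frac{160 i}{3} \approx 173.78 + 53.333 i$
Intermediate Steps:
$p{\left(H \right)} = \frac{H}{3}$
$z{\left(K,k \right)} = i$ ($z{\left(K,k \right)} = \sqrt{-2 + 1} = \sqrt{-1} = i$)
$T{\left(o,Y \right)} = \left(-1 + i\right)^{2}$ ($T{\left(o,Y \right)} = \left(i - 1\right)^{2} = \left(-1 + i\right)^{2}$)
$\left(T{\left(-4,-13 \right)} + - 5 p{\left(-4 \right)} \left(-2\right)\right)^{2} = \left(\left(1 - i\right)^{2} + - 5 \cdot \frac{1}{3} \left(-4\right) \left(-2\right)\right)^{2} = \left(\left(1 - i\right)^{2} + \left(-5\right) \left(- \frac{4}{3}\right) \left(-2\right)\right)^{2} = \left(\left(1 - i\right)^{2} + \frac{20}{3} \left(-2\right)\right)^{2} = \left(\left(1 - i\right)^{2} - \frac{40}{3}\right)^{2} = \left(- \frac{40}{3} + \left(1 - i\right)^{2}\right)^{2}$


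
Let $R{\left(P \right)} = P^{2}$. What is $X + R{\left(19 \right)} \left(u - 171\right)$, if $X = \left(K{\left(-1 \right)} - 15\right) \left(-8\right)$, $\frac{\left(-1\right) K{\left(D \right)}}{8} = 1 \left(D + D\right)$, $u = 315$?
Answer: $51976$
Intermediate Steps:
$K{\left(D \right)} = - 16 D$ ($K{\left(D \right)} = - 8 \cdot 1 \left(D + D\right) = - 8 \cdot 1 \cdot 2 D = - 8 \cdot 2 D = - 16 D$)
$X = -8$ ($X = \left(\left(-16\right) \left(-1\right) - 15\right) \left(-8\right) = \left(16 - 15\right) \left(-8\right) = 1 \left(-8\right) = -8$)
$X + R{\left(19 \right)} \left(u - 171\right) = -8 + 19^{2} \left(315 - 171\right) = -8 + 361 \cdot 144 = -8 + 51984 = 51976$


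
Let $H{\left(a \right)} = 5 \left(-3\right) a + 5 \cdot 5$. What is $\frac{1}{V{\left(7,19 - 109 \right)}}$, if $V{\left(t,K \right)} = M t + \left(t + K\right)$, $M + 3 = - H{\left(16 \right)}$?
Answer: $\frac{1}{1401} \approx 0.00071378$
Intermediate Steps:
$H{\left(a \right)} = 25 - 15 a$ ($H{\left(a \right)} = - 15 a + 25 = 25 - 15 a$)
$M = 212$ ($M = -3 - \left(25 - 240\right) = -3 - -215 = -3 + 215 = 212$)
$V{\left(t,K \right)} = K + 213 t$ ($V{\left(t,K \right)} = 212 t + \left(t + K\right) = 212 t + \left(K + t\right) = K + 213 t$)
$\frac{1}{V{\left(7,19 - 109 \right)}} = \frac{1}{\left(19 - 109\right) + 213 \cdot 7} = \frac{1}{\left(19 - 109\right) + 1491} = \frac{1}{-90 + 1491} = \frac{1}{1401}$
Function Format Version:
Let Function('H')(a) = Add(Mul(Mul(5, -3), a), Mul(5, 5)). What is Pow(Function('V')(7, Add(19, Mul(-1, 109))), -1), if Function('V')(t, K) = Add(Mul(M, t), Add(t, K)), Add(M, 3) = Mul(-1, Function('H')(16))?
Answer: Rational(1, 1401) ≈ 0.00071378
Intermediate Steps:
Function('H')(a) = Add(25, Mul(-15, a)) (Function('H')(a) = Add(Mul(-15, a), 25) = Add(25, Mul(-15, a)))
M = 212 (M = Add(-3, Mul(-1, Add(25, Mul(-15, 16)))) = Add(-3, Mul(-1, Add(25, -240))) = Add(-3, Mul(-1, -215)) = Add(-3, 215) = 212)
Function('V')(t, K) = Add(K, Mul(213, t)) (Function('V')(t, K) = Add(Mul(212, t), Add(t, K)) = Add(Mul(212, t), Add(K, t)) = Add(K, Mul(213, t)))
Pow(Function('V')(7, Add(19, Mul(-1, 109))), -1) = Pow(Add(Add(19, Mul(-1, 109)), Mul(213, 7)), -1) = Pow(Add(Add(19, -109), 1491), -1) = Pow(Add(-90, 1491), -1) = Pow(1401, -1) = Rational(1, 1401)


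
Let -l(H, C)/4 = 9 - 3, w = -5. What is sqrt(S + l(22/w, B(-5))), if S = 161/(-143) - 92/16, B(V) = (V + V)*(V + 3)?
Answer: 29*I*sqrt(3003)/286 ≈ 5.5566*I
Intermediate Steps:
B(V) = 2*V*(3 + V) (B(V) = (2*V)*(3 + V) = 2*V*(3 + V))
l(H, C) = -24 (l(H, C) = -4*(9 - 3) = -4*6 = -24)
S = -3933/572 (S = 161*(-1/143) - 92*1/16 = -161/143 - 23/4 = -3933/572 ≈ -6.8759)
sqrt(S + l(22/w, B(-5))) = sqrt(-3933/572 - 24) = sqrt(-17661/572) = 29*I*sqrt(3003)/286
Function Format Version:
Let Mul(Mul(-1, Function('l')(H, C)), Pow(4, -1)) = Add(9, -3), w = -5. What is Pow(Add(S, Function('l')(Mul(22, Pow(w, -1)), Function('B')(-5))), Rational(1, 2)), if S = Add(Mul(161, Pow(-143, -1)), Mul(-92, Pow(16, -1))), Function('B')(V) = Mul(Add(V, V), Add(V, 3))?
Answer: Mul(Rational(29, 286), I, Pow(3003, Rational(1, 2))) ≈ Mul(5.5566, I)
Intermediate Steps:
Function('B')(V) = Mul(2, V, Add(3, V)) (Function('B')(V) = Mul(Mul(2, V), Add(3, V)) = Mul(2, V, Add(3, V)))
Function('l')(H, C) = -24 (Function('l')(H, C) = Mul(-4, Add(9, -3)) = Mul(-4, 6) = -24)
S = Rational(-3933, 572) (S = Add(Mul(161, Rational(-1, 143)), Mul(-92, Rational(1, 16))) = Add(Rational(-161, 143), Rational(-23, 4)) = Rational(-3933, 572) ≈ -6.8759)
Pow(Add(S, Function('l')(Mul(22, Pow(w, -1)), Function('B')(-5))), Rational(1, 2)) = Pow(Add(Rational(-3933, 572), -24), Rational(1, 2)) = Pow(Rational(-17661, 572), Rational(1, 2)) = Mul(Rational(29, 286), I, Pow(3003, Rational(1, 2)))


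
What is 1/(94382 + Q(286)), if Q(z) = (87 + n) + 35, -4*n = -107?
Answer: 4/378123 ≈ 1.0579e-5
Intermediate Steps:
n = 107/4 (n = -¼*(-107) = 107/4 ≈ 26.750)
Q(z) = 595/4 (Q(z) = (87 + 107/4) + 35 = 455/4 + 35 = 595/4)
1/(94382 + Q(286)) = 1/(94382 + 595/4) = 1/(378123/4) = 4/378123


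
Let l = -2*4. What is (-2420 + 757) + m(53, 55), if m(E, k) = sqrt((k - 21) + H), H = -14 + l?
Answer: -1663 + 2*sqrt(3) ≈ -1659.5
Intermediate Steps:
l = -8
H = -22 (H = -14 - 8 = -22)
m(E, k) = sqrt(-43 + k) (m(E, k) = sqrt((k - 21) - 22) = sqrt((-21 + k) - 22) = sqrt(-43 + k))
(-2420 + 757) + m(53, 55) = (-2420 + 757) + sqrt(-43 + 55) = -1663 + sqrt(12) = -1663 + 2*sqrt(3)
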